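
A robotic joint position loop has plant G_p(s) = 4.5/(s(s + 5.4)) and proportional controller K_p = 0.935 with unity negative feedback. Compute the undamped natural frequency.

1 + K_p·G_p(s) = 0 gives s² + 5.4s + 4.208 = 0.
Matching s² + 2ζω_n s + ω_n²: ω_n = √4.208 = 2.051 rad/s and 2ζω_n = 5.4, so ζ = 5.4/(2·2.051) = 1.32.

ω_n = 2.05 rad/s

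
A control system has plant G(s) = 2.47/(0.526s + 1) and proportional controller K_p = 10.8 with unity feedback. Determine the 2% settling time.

Closed loop: T(s) = K_p·G/(1+K_p·G) = 26.68/(0.526s + 1 + 26.68), with pole at s = −(1 + 26.68)/0.526 = −52.62.
τ = 1/52.62 = 0.01901 s, so 2% settling time ≈ 4τ = 0.076 s.

T_s ≈ 0.076 s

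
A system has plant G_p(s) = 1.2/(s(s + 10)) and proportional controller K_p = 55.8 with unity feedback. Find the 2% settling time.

T_s ≈ 0.8 s

Closed-loop characteristic equation: s² + 10s + 66.96 = 0, so ω_n = 8.183 rad/s and ζ = 10/(2·8.183) = 0.611.
2% settling time T_s ≈ 4/(ζω_n) = 4/5 = 0.8 s.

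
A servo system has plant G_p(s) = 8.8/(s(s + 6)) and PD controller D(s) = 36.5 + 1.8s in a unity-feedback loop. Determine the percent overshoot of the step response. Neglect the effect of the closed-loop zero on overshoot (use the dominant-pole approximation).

Forward path: (36.5 + 1.8s)·8.8/(s(s+6)). The closed-loop characteristic equation is s² + (6 + 8.8·1.8)s + 8.8·36.5 = 0.
That is s² + 21.84s + 321.2 = 0, so ω_n = 17.92 rad/s and ζ = 21.84/(2·17.92) = 0.6093.
%OS = 100·exp(−πζ/√(1−ζ²)) = 8.95%.

8.95%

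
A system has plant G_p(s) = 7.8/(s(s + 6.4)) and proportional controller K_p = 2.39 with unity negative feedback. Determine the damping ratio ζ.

The closed-loop denominator is s(s+6.4) + 2.39·7.8 = s² + 6.4s + 18.64.
So ω_n² = 18.64 ⇒ ω_n = 4.318 rad/s, and ζ = 6.4/(2ω_n) = 0.741.

ζ = 0.741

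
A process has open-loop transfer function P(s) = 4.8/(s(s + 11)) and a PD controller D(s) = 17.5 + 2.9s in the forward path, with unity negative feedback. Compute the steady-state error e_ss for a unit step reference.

0

The open loop D(s)P(s) has a pole at the origin (type 1), so the static position error constant is infinite and e_ss = 1/(1+∞) = 0.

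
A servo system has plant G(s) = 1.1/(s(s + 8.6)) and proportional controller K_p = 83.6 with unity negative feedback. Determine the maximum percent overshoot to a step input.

20.7%

The closed-loop denominator s² + 8.6s + 91.96 gives ω_n = √91.96 = 9.59 and ζ = 8.6/(2ω_n) = 0.4484.
%OS = 100·exp(−πζ/√(1−ζ²)) = 100·exp(−π·0.4484/√0.7989) = 20.7%.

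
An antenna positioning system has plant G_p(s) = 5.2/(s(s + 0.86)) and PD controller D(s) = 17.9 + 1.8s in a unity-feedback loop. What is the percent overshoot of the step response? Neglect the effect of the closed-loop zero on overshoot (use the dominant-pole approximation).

Forward path: (17.9 + 1.8s)·5.2/(s(s+0.86)). The closed-loop characteristic equation is s² + (0.86 + 5.2·1.8)s + 5.2·17.9 = 0.
That is s² + 10.22s + 93.08 = 0, so ω_n = 9.648 rad/s and ζ = 10.22/(2·9.648) = 0.5297.
%OS = 100·exp(−πζ/√(1−ζ²)) = 14.1%.

14.1%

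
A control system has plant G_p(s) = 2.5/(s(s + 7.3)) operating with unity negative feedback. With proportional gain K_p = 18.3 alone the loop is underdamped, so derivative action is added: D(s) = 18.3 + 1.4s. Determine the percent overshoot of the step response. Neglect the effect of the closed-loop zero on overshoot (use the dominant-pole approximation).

1.55%

Forward path: (18.3 + 1.4s)·2.5/(s(s+7.3)). The closed-loop characteristic equation is s² + (7.3 + 2.5·1.4)s + 2.5·18.3 = 0.
That is s² + 10.8s + 45.75 = 0, so ω_n = 6.764 rad/s and ζ = 10.8/(2·6.764) = 0.7984.
%OS = 100·exp(−πζ/√(1−ζ²)) = 1.55%.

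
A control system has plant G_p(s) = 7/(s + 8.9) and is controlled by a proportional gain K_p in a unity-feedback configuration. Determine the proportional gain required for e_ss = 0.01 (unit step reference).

K_p = 126

The loop is type 0, so e_ss(step) = 1/(1 + K_pos) with K_pos = K_p·G_p(0).
G_p(0) = 0.7865. Require 1/(1 + K_p·0.7865) = 0.01, so 1 + 0.7865·K_p = 100.
K_p = (100 − 1)/0.7865 = 126.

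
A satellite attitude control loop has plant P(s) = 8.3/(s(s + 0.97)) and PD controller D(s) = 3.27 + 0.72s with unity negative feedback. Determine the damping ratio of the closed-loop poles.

Forward path: (3.27 + 0.72s)·8.3/(s(s+0.97)). The closed-loop characteristic equation is s² + (0.97 + 8.3·0.72)s + 8.3·3.27 = 0.
That is s² + 6.946s + 27.14 = 0, so ω_n = 5.21 rad/s and ζ = 6.946/(2·5.21) = 0.6666.

ζ = 0.667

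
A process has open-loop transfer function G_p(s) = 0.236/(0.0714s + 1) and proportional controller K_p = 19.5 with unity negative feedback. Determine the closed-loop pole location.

Closed loop: T(s) = K_p·G_p/(1+K_p·G_p) = 4.602/(0.0714s + 1 + 4.602), with pole at s = −(1 + 4.602)/0.0714 = −78.46.

s = -78.46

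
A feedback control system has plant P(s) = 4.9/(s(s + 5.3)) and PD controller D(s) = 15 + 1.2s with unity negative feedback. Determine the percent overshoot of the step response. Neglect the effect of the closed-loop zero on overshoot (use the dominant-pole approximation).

Forward path: (15 + 1.2s)·4.9/(s(s+5.3)). The closed-loop characteristic equation is s² + (5.3 + 4.9·1.2)s + 4.9·15 = 0.
That is s² + 11.18s + 73.5 = 0, so ω_n = 8.573 rad/s and ζ = 11.18/(2·8.573) = 0.652.
%OS = 100·exp(−πζ/√(1−ζ²)) = 6.71%.

6.71%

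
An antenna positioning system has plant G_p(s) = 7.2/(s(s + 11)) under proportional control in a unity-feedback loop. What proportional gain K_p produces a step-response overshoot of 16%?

K_p = 16.5

From %OS = 100·exp(−πζ/√(1−ζ²)) = 16%, ζ = −ln(0.16)/√(π²+ln²(0.16)) = 0.5039.
Characteristic equation s² + 11s + 7.2K_p = 0 gives ζ = 11/(2√(7.2K_p)).
Setting ζ = 0.5039: √(7.2K_p) = 11/(2·0.5039) = 10.92, so K_p = 119.1/7.2 = 16.5.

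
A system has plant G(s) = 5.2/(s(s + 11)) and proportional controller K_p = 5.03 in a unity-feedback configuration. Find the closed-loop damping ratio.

With unity feedback the closed-loop characteristic equation is s² + 11s + 5.03·5.2 = s² + 11s + 26.16 = 0.
So ω_n² = 26.16 ⇒ ω_n = 5.114 rad/s, and ζ = 11/(2ω_n) = 1.08.

ζ = 1.08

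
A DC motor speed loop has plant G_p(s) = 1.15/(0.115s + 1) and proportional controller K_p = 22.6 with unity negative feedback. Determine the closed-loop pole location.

s = -234.7

Closed loop: T(s) = K_p·G_p/(1+K_p·G_p) = 25.99/(0.115s + 1 + 25.99), with pole at s = −(1 + 25.99)/0.115 = −234.7.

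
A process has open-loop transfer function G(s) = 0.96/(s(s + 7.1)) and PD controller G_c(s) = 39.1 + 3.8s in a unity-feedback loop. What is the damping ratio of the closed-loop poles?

ζ = 0.877

Forward path: (39.1 + 3.8s)·0.96/(s(s+7.1)). The closed-loop characteristic equation is s² + (7.1 + 0.96·3.8)s + 0.96·39.1 = 0.
That is s² + 10.75s + 37.54 = 0, so ω_n = 6.127 rad/s and ζ = 10.75/(2·6.127) = 0.8771.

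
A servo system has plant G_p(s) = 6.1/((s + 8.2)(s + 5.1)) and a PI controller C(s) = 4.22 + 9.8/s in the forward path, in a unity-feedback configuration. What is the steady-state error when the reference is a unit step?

0

The open loop C(s)G_p(s) has a pole at the origin (type 1), so the static position error constant is infinite and e_ss = 1/(1+∞) = 0.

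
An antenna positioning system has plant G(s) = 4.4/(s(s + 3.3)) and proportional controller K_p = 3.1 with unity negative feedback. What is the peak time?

The closed-loop denominator s² + 3.3s + 13.64 gives ω_n = √13.64 = 3.693 and ζ = 3.3/(2ω_n) = 0.4468.
Damped frequency ω_d = ω_n√(1−ζ²) = 3.304 rad/s, so peak time T_p = π/ω_d = 0.951 s.

T_p = 0.951 s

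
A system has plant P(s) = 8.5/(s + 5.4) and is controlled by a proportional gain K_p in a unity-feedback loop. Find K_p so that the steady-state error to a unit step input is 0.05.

For a type-0 loop with proportional control, e_ss = 1/(1 + K_p·P(0)).
P(0) = 1.574. Require 1/(1 + K_p·1.574) = 0.05, so 1 + 1.574·K_p = 20.
K_p = (20 − 1)/1.574 = 12.1.

K_p = 12.1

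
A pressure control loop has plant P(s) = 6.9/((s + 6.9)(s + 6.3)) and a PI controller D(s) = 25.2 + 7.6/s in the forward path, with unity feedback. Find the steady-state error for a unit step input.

0

The open loop D(s)P(s) has a pole at the origin (type 1), so the static position error constant is infinite and e_ss = 1/(1+∞) = 0.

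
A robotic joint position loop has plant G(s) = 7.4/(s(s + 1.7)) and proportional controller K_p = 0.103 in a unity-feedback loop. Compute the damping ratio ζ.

ζ = 0.974

The closed-loop denominator is s(s+1.7) + 0.103·7.4 = s² + 1.7s + 0.7622.
So ω_n² = 0.7622 ⇒ ω_n = 0.873 rad/s, and ζ = 1.7/(2ω_n) = 0.974.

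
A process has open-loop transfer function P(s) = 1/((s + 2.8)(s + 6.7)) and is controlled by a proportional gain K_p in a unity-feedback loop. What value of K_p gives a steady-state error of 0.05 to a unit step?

Steady-state error for a unit step on this type-0 loop is 1/(1 + K_p·P(0)).
P(0) = 0.0533. Require 1/(1 + K_p·0.0533) = 0.05, so 1 + 0.0533·K_p = 20.
K_p = (20 − 1)/0.0533 = 356.

K_p = 356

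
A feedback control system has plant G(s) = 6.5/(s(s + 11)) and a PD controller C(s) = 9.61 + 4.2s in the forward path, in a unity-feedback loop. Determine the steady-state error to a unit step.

0

The open loop C(s)G(s) has a pole at the origin (type 1), so the static position error constant is infinite and e_ss = 1/(1+∞) = 0.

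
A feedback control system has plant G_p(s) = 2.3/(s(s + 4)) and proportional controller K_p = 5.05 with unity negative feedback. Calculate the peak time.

T_p = 1.14 s

From 1 + K_pG_p(s) = 0: s² + 4s + 11.61 = 0 ⇒ ω_n = 3.408, ζ = 0.5868.
Damped frequency ω_d = ω_n√(1−ζ²) = 2.76 rad/s, so peak time T_p = π/ω_d = 1.14 s.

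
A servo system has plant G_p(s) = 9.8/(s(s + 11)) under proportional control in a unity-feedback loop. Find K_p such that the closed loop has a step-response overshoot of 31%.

K_p = 25.3

From %OS = 100·exp(−πζ/√(1−ζ²)) = 31%, ζ = −ln(0.31)/√(π²+ln²(0.31)) = 0.3493.
Characteristic equation s² + 11s + 9.8K_p = 0 gives ζ = 11/(2√(9.8K_p)).
Setting ζ = 0.3493: √(9.8K_p) = 11/(2·0.3493) = 15.75, so K_p = 247.9/9.8 = 25.3.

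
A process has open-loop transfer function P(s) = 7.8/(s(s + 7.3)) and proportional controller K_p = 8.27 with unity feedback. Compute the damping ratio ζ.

The closed-loop denominator is s(s+7.3) + 8.27·7.8 = s² + 7.3s + 64.51.
So ω_n² = 64.51 ⇒ ω_n = 8.032 rad/s, and ζ = 7.3/(2ω_n) = 0.454.

ζ = 0.454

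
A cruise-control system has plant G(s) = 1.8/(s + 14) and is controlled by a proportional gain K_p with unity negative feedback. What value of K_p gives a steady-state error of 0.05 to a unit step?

K_p = 148

The loop is type 0, so e_ss(step) = 1/(1 + K_pos) with K_pos = K_p·G(0).
G(0) = 0.1286. Require 1/(1 + K_p·0.1286) = 0.05, so 1 + 0.1286·K_p = 20.
K_p = (20 − 1)/0.1286 = 148.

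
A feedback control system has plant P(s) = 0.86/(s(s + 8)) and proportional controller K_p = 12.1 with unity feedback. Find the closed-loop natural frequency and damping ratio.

ω_n = 3.23 rad/s, ζ = 1.24

The closed-loop denominator is s(s+8) + 12.1·0.86 = s² + 8s + 10.41.
So ω_n² = 10.41 ⇒ ω_n = 3.226 rad/s, and ζ = 8/(2ω_n) = 1.24.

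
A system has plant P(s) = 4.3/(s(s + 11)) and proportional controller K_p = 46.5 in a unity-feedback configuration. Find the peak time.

From 1 + K_pP(s) = 0: s² + 11s + 199.9 = 0 ⇒ ω_n = 14.14, ζ = 0.389.
Damped frequency ω_d = ω_n√(1−ζ²) = 13.03 rad/s, so peak time T_p = π/ω_d = 0.241 s.

T_p = 0.241 s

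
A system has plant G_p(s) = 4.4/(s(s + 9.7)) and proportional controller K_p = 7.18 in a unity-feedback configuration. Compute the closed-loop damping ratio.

With unity feedback the closed-loop characteristic equation is s² + 9.7s + 7.18·4.4 = s² + 9.7s + 31.59 = 0.
So ω_n² = 31.59 ⇒ ω_n = 5.621 rad/s, and ζ = 9.7/(2ω_n) = 0.863.

ζ = 0.863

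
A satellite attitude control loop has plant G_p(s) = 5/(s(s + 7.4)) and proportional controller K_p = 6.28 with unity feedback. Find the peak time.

From 1 + K_pG_p(s) = 0: s² + 7.4s + 31.4 = 0 ⇒ ω_n = 5.604, ζ = 0.6603.
Damped frequency ω_d = ω_n√(1−ζ²) = 4.208 rad/s, so peak time T_p = π/ω_d = 0.747 s.

T_p = 0.747 s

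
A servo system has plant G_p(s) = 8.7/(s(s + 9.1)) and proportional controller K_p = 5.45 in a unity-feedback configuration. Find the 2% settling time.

Closed-loop characteristic equation: s² + 9.1s + 47.41 = 0, so ω_n = 6.886 rad/s and ζ = 9.1/(2·6.886) = 0.6608.
2% settling time T_s ≈ 4/(ζω_n) = 4/4.55 = 0.879 s.

T_s ≈ 0.879 s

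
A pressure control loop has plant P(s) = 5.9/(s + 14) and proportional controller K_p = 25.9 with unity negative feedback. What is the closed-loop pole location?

s = -166.8

Closed-loop transfer function: T(s) = K_p·P(s)/(1 + K_p·P(s)) = 152.8/(s + 14 + 152.8) = 152.8/(s + 166.8).
The closed-loop pole is at s = −166.8.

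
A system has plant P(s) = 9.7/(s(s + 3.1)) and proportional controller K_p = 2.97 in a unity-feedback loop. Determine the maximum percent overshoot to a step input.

The closed-loop denominator s² + 3.1s + 28.81 gives ω_n = √28.81 = 5.367 and ζ = 3.1/(2ω_n) = 0.2888.
%OS = 100·exp(−πζ/√(1−ζ²)) = 100·exp(−π·0.2888/√0.9166) = 38.8%.

38.8%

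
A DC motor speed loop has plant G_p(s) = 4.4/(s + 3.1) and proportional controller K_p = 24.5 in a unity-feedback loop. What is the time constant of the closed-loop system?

Closed-loop transfer function: T(s) = K_p·G_p(s)/(1 + K_p·G_p(s)) = 107.8/(s + 3.1 + 107.8) = 107.8/(s + 110.9).
Time constant τ = 1/110.9 = 0.00902 s.

τ = 0.00902 s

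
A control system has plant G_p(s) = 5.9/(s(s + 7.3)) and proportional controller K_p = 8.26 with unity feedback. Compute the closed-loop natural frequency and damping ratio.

ω_n = 6.98 rad/s, ζ = 0.523

With unity feedback the closed-loop characteristic equation is s² + 7.3s + 8.26·5.9 = s² + 7.3s + 48.73 = 0.
Matching s² + 2ζω_n s + ω_n²: ω_n = √48.73 = 6.981 rad/s and 2ζω_n = 7.3, so ζ = 7.3/(2·6.981) = 0.523.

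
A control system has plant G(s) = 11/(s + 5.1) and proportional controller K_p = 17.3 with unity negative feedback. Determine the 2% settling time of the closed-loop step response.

T_s ≈ 0.0205 s

Closed-loop transfer function: T(s) = K_p·G(s)/(1 + K_p·G(s)) = 190.3/(s + 5.1 + 190.3) = 190.3/(s + 195.4).
Time constant τ = 1/195.4 = 0.005118 s, so the 2% settling time is about 4τ = 0.0205 s.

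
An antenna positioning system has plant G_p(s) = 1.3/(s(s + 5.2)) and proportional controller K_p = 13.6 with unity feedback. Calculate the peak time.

T_p = 0.951 s

The closed-loop denominator s² + 5.2s + 17.68 gives ω_n = √17.68 = 4.205 and ζ = 5.2/(2ω_n) = 0.6183.
Damped frequency ω_d = ω_n√(1−ζ²) = 3.305 rad/s, so peak time T_p = π/ω_d = 0.951 s.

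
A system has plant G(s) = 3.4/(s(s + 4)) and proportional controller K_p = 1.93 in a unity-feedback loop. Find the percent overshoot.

Closed-loop characteristic equation: s² + 4s + 6.562 = 0, so ω_n = 2.562 rad/s and ζ = 4/(2·2.562) = 0.7807.
%OS = 100·exp(−πζ/√(1−ζ²)) = 100·exp(−π·0.7807/√0.3904) = 1.97%.

1.97%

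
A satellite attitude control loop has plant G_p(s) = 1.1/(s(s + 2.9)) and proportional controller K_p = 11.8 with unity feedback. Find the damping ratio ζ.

1 + K_p·G_p(s) = 0 gives s² + 2.9s + 12.98 = 0.
So ω_n² = 12.98 ⇒ ω_n = 3.603 rad/s, and ζ = 2.9/(2ω_n) = 0.402.

ζ = 0.402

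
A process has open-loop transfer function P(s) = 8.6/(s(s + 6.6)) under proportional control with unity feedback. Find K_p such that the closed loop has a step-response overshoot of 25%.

K_p = 7.77

From %OS = 100·exp(−πζ/√(1−ζ²)) = 25%, ζ = −ln(0.25)/√(π²+ln²(0.25)) = 0.4037.
Characteristic equation s² + 6.6s + 8.6K_p = 0 gives ζ = 6.6/(2√(8.6K_p)).
Setting ζ = 0.4037: √(8.6K_p) = 6.6/(2·0.4037) = 8.174, so K_p = 66.82/8.6 = 7.77.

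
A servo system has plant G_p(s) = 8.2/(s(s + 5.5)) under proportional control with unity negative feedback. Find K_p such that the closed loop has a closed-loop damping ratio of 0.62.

K_p = 2.4

Closed-loop characteristic equation: s² + 5.5s + K_p·8.2 = 0.
So ω_n = √(8.2K_p) and 2ζω_n = 5.5, giving ζ = 5.5/(2√(8.2K_p)).
Setting ζ = 0.62: √(8.2K_p) = 5.5/(2·0.62) = 4.435, so K_p = 19.67/8.2 = 2.4.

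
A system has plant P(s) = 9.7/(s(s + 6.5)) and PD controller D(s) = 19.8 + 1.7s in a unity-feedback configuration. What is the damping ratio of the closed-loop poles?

ζ = 0.829

Forward path: (19.8 + 1.7s)·9.7/(s(s+6.5)). The closed-loop characteristic equation is s² + (6.5 + 9.7·1.7)s + 9.7·19.8 = 0.
That is s² + 22.99s + 192.1 = 0, so ω_n = 13.86 rad/s and ζ = 22.99/(2·13.86) = 0.8295.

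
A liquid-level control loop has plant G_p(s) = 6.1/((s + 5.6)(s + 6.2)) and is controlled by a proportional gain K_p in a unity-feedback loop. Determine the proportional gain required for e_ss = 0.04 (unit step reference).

K_p = 137

The loop is type 0, so e_ss(step) = 1/(1 + K_pos) with K_pos = K_p·G_p(0).
G_p(0) = 0.1757. Require 1/(1 + K_p·0.1757) = 0.04, so 1 + 0.1757·K_p = 25.
K_p = (25 − 1)/0.1757 = 137.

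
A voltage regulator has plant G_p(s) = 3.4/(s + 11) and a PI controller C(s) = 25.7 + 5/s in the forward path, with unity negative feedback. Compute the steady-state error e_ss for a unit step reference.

0

The open loop C(s)G_p(s) has a pole at the origin (type 1), so the static position error constant is infinite and e_ss = 1/(1+∞) = 0.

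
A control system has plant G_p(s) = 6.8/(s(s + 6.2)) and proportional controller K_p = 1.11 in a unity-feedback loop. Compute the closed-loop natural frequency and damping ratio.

With unity feedback the closed-loop characteristic equation is s² + 6.2s + 1.11·6.8 = s² + 6.2s + 7.548 = 0.
Matching s² + 2ζω_n s + ω_n²: ω_n = √7.548 = 2.747 rad/s and 2ζω_n = 6.2, so ζ = 6.2/(2·2.747) = 1.13.

ω_n = 2.75 rad/s, ζ = 1.13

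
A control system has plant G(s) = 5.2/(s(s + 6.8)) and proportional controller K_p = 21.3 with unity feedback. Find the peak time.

T_p = 0.315 s

Closed-loop characteristic equation: s² + 6.8s + 110.8 = 0, so ω_n = 10.52 rad/s and ζ = 6.8/(2·10.52) = 0.3231.
Damped frequency ω_d = ω_n√(1−ζ²) = 9.96 rad/s, so peak time T_p = π/ω_d = 0.315 s.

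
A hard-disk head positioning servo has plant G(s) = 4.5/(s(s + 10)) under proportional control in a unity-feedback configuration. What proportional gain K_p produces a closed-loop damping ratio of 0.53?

Closed-loop characteristic equation: s² + 10s + K_p·4.5 = 0.
So ω_n = √(4.5K_p) and 2ζω_n = 10, giving ζ = 10/(2√(4.5K_p)).
Setting ζ = 0.53: √(4.5K_p) = 10/(2·0.53) = 9.434, so K_p = 89/4.5 = 19.8.

K_p = 19.8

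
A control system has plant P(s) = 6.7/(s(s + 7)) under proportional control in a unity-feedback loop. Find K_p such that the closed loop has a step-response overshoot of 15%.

K_p = 6.84

From %OS = 100·exp(−πζ/√(1−ζ²)) = 15%, ζ = −ln(0.15)/√(π²+ln²(0.15)) = 0.5169.
Characteristic equation s² + 7s + 6.7K_p = 0 gives ζ = 7/(2√(6.7K_p)).
Setting ζ = 0.5169: √(6.7K_p) = 7/(2·0.5169) = 6.771, so K_p = 45.84/6.7 = 6.84.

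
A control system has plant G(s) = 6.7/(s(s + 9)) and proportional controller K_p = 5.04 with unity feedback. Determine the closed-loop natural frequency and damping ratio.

1 + K_p·G(s) = 0 gives s² + 9s + 33.77 = 0.
Matching s² + 2ζω_n s + ω_n²: ω_n = √33.77 = 5.811 rad/s and 2ζω_n = 9, so ζ = 9/(2·5.811) = 0.774.

ω_n = 5.81 rad/s, ζ = 0.774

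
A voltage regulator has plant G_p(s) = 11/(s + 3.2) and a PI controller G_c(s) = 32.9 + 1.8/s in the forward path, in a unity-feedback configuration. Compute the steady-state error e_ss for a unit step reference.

The open loop G_c(s)G_p(s) has a pole at the origin (type 1), so the static position error constant is infinite and e_ss = 1/(1+∞) = 0.

0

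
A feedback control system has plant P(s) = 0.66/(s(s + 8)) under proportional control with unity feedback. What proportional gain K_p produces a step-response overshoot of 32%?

K_p = 209

From %OS = 100·exp(−πζ/√(1−ζ²)) = 32%, ζ = −ln(0.32)/√(π²+ln²(0.32)) = 0.341.
Characteristic equation s² + 8s + 0.66K_p = 0 gives ζ = 8/(2√(0.66K_p)).
Setting ζ = 0.341: √(0.66K_p) = 8/(2·0.341) = 11.73, so K_p = 137.6/0.66 = 209.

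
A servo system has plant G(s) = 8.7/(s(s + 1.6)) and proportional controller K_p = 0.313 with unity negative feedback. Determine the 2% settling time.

From 1 + K_pG(s) = 0: s² + 1.6s + 2.723 = 0 ⇒ ω_n = 1.65, ζ = 0.4848.
2% settling time T_s ≈ 4/(ζω_n) = 4/0.8 = 5 s.

T_s ≈ 5 s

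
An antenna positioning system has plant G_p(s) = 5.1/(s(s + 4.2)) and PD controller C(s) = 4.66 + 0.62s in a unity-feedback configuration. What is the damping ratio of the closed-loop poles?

Forward path: (4.66 + 0.62s)·5.1/(s(s+4.2)). The closed-loop characteristic equation is s² + (4.2 + 5.1·0.62)s + 5.1·4.66 = 0.
That is s² + 7.362s + 23.77 = 0, so ω_n = 4.875 rad/s and ζ = 7.362/(2·4.875) = 0.7551.

ζ = 0.755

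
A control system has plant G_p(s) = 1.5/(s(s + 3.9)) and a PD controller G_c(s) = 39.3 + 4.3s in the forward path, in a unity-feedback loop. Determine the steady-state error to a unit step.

The open loop G_c(s)G_p(s) has a pole at the origin (type 1), so the static position error constant is infinite and e_ss = 1/(1+∞) = 0.

0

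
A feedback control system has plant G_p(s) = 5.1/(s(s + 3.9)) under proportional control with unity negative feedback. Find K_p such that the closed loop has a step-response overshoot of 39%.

From %OS = 100·exp(−πζ/√(1−ζ²)) = 39%, ζ = −ln(0.39)/√(π²+ln²(0.39)) = 0.2871.
Characteristic equation s² + 3.9s + 5.1K_p = 0 gives ζ = 3.9/(2√(5.1K_p)).
Setting ζ = 0.2871: √(5.1K_p) = 3.9/(2·0.2871) = 6.792, so K_p = 46.13/5.1 = 9.05.

K_p = 9.05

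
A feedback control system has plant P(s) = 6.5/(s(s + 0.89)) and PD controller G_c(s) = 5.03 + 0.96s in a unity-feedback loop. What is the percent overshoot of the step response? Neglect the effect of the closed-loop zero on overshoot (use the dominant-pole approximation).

8.17%

Forward path: (5.03 + 0.96s)·6.5/(s(s+0.89)). The closed-loop characteristic equation is s² + (0.89 + 6.5·0.96)s + 6.5·5.03 = 0.
That is s² + 7.13s + 32.7 = 0, so ω_n = 5.718 rad/s and ζ = 7.13/(2·5.718) = 0.6235.
%OS = 100·exp(−πζ/√(1−ζ²)) = 8.17%.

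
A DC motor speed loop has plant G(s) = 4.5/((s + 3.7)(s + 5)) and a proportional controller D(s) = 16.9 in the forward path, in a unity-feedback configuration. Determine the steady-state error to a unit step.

The loop is type 0. Static position error constant K_pos = D(0)·G(0) = 16.9·0.2432 = 4.111.
Steady-state error to a unit step: e_ss = 1/(1+K_pos) = 1/5.111 = 0.196.

0.196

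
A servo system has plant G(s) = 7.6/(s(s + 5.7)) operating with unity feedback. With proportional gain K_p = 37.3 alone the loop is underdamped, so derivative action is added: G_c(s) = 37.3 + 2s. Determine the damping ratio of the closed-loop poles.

Forward path: (37.3 + 2s)·7.6/(s(s+5.7)). The closed-loop characteristic equation is s² + (5.7 + 7.6·2)s + 7.6·37.3 = 0.
That is s² + 20.9s + 283.5 = 0, so ω_n = 16.84 rad/s and ζ = 20.9/(2·16.84) = 0.6207.

ζ = 0.621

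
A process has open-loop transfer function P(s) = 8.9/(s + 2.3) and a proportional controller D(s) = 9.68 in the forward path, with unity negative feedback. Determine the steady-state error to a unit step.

0.026

The loop is type 0. Static position error constant K_pos = D(0)·P(0) = 9.68·3.87 = 37.46.
Steady-state error to a unit step: e_ss = 1/(1+K_pos) = 1/38.46 = 0.026.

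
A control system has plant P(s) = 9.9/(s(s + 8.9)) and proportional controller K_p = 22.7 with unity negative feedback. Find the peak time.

From 1 + K_pP(s) = 0: s² + 8.9s + 224.7 = 0 ⇒ ω_n = 14.99, ζ = 0.2968.
Damped frequency ω_d = ω_n√(1−ζ²) = 14.32 rad/s, so peak time T_p = π/ω_d = 0.219 s.

T_p = 0.219 s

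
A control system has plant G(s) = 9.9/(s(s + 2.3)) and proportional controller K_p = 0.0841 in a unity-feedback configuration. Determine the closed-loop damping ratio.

1 + K_p·G(s) = 0 gives s² + 2.3s + 0.8326 = 0.
Matching s² + 2ζω_n s + ω_n²: ω_n = √0.8326 = 0.9125 rad/s and 2ζω_n = 2.3, so ζ = 2.3/(2·0.9125) = 1.26.

ζ = 1.26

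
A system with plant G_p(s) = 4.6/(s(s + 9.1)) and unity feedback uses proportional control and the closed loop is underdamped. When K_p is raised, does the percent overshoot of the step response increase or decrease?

Characteristic equation s² + 9.1s + K_p·4.6 = 0: raising K_p raises ω_n while 2ζω_n = 9.1 is fixed, so ζ falls and overshoot grows.

increase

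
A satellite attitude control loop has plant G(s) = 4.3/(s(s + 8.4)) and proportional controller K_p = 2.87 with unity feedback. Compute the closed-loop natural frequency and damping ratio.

ω_n = 3.51 rad/s, ζ = 1.2

The closed-loop denominator is s(s+8.4) + 2.87·4.3 = s² + 8.4s + 12.34.
Matching s² + 2ζω_n s + ω_n²: ω_n = √12.34 = 3.513 rad/s and 2ζω_n = 8.4, so ζ = 8.4/(2·3.513) = 1.2.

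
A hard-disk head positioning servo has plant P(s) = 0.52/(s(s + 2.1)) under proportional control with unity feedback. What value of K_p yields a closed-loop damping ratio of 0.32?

Closed-loop characteristic equation: s² + 2.1s + K_p·0.52 = 0.
So ω_n = √(0.52K_p) and 2ζω_n = 2.1, giving ζ = 2.1/(2√(0.52K_p)).
Setting ζ = 0.32: √(0.52K_p) = 2.1/(2·0.32) = 3.281, so K_p = 10.77/0.52 = 20.7.

K_p = 20.7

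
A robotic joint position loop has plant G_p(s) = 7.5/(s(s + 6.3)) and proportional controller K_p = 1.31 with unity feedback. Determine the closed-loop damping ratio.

ζ = 1

The closed-loop denominator is s(s+6.3) + 1.31·7.5 = s² + 6.3s + 9.825.
Matching s² + 2ζω_n s + ω_n²: ω_n = √9.825 = 3.134 rad/s and 2ζω_n = 6.3, so ζ = 6.3/(2·3.134) = 1.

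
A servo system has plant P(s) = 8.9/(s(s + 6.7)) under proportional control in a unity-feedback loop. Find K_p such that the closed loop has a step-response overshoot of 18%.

From %OS = 100·exp(−πζ/√(1−ζ²)) = 18%, ζ = −ln(0.18)/√(π²+ln²(0.18)) = 0.4791.
Characteristic equation s² + 6.7s + 8.9K_p = 0 gives ζ = 6.7/(2√(8.9K_p)).
Setting ζ = 0.4791: √(8.9K_p) = 6.7/(2·0.4791) = 6.992, so K_p = 48.89/8.9 = 5.49.

K_p = 5.49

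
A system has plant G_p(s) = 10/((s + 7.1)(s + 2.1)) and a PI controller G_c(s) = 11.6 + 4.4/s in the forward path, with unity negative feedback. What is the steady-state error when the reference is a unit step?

The open loop G_c(s)G_p(s) has a pole at the origin (type 1), so the static position error constant is infinite and e_ss = 1/(1+∞) = 0.

0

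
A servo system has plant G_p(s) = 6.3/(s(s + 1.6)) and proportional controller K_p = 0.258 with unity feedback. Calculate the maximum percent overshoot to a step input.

7.95%

From 1 + K_pG_p(s) = 0: s² + 1.6s + 1.625 = 0 ⇒ ω_n = 1.275, ζ = 0.6275.
%OS = 100·exp(−πζ/√(1−ζ²)) = 100·exp(−π·0.6275/√0.6063) = 7.95%.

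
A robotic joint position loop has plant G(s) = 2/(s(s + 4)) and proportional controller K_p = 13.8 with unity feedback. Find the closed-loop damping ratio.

ζ = 0.381

1 + K_p·G(s) = 0 gives s² + 4s + 27.6 = 0.
So ω_n² = 27.6 ⇒ ω_n = 5.254 rad/s, and ζ = 4/(2ω_n) = 0.381.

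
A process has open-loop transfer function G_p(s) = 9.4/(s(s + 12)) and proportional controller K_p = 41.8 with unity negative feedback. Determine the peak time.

From 1 + K_pG_p(s) = 0: s² + 12s + 392.9 = 0 ⇒ ω_n = 19.82, ζ = 0.3027.
Damped frequency ω_d = ω_n√(1−ζ²) = 18.89 rad/s, so peak time T_p = π/ω_d = 0.166 s.

T_p = 0.166 s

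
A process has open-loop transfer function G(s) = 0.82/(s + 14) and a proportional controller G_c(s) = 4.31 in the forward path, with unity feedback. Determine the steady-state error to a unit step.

0.798

The loop is type 0. Static position error constant K_pos = G_c(0)·G(0) = 4.31·0.05857 = 0.2524.
Steady-state error to a unit step: e_ss = 1/(1+K_pos) = 1/1.252 = 0.798.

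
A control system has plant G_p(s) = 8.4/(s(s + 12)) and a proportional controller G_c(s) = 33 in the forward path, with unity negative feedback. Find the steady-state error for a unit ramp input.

0.0433

The loop has one pole at the origin (type 1). Velocity error constant K_v = lim_{s→0} s·G_c(s)G_p(s) = 33·8.4/12 = 23.1.
Steady-state error to a unit ramp: e_ss = 1/K_v = 0.0433.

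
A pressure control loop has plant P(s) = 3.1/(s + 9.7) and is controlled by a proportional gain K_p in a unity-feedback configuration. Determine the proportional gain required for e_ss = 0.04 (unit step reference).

For a type-0 loop with proportional control, e_ss = 1/(1 + K_p·P(0)).
P(0) = 0.3196. Require 1/(1 + K_p·0.3196) = 0.04, so 1 + 0.3196·K_p = 25.
K_p = (25 − 1)/0.3196 = 75.1.

K_p = 75.1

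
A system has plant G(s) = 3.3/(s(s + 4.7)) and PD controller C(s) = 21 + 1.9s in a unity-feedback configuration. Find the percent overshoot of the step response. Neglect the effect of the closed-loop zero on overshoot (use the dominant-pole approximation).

6.38%

Forward path: (21 + 1.9s)·3.3/(s(s+4.7)). The closed-loop characteristic equation is s² + (4.7 + 3.3·1.9)s + 3.3·21 = 0.
That is s² + 10.97s + 69.3 = 0, so ω_n = 8.325 rad/s and ζ = 10.97/(2·8.325) = 0.6589.
%OS = 100·exp(−πζ/√(1−ζ²)) = 6.38%.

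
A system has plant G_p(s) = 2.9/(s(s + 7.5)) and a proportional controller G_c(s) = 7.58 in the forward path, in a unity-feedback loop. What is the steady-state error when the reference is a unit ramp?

The loop has one pole at the origin (type 1). Velocity error constant K_v = lim_{s→0} s·G_c(s)G_p(s) = 7.58·2.9/7.5 = 2.931.
Steady-state error to a unit ramp: e_ss = 1/K_v = 0.341.

0.341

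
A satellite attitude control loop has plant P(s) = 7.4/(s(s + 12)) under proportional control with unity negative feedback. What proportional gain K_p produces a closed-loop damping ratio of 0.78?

K_p = 8

Closed-loop characteristic equation: s² + 12s + K_p·7.4 = 0.
So ω_n = √(7.4K_p) and 2ζω_n = 12, giving ζ = 12/(2√(7.4K_p)).
Setting ζ = 0.78: √(7.4K_p) = 12/(2·0.78) = 7.692, so K_p = 59.17/7.4 = 8.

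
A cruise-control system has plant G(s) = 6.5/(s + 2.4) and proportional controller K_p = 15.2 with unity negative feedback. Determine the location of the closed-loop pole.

Closed-loop transfer function: T(s) = K_p·G(s)/(1 + K_p·G(s)) = 98.8/(s + 2.4 + 98.8) = 98.8/(s + 101.2).
The closed-loop pole is at s = −101.2.

s = -101.2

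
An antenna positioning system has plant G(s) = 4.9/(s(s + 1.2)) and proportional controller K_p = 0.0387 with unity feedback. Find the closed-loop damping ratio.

The closed-loop denominator is s(s+1.2) + 0.0387·4.9 = s² + 1.2s + 0.1896.
Matching s² + 2ζω_n s + ω_n²: ω_n = √0.1896 = 0.4355 rad/s and 2ζω_n = 1.2, so ζ = 1.2/(2·0.4355) = 1.38.

ζ = 1.38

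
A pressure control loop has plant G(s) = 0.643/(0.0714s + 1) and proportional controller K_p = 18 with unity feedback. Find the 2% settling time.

Closed loop: T(s) = K_p·G/(1+K_p·G) = 11.57/(0.0714s + 1 + 11.57), with pole at s = −(1 + 11.57)/0.0714 = −176.1.
τ = 1/176.1 = 0.005678 s, so 2% settling time ≈ 4τ = 0.0227 s.

T_s ≈ 0.0227 s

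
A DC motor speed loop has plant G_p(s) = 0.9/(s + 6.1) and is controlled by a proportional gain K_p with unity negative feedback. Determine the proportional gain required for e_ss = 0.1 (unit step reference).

Steady-state error for a unit step on this type-0 loop is 1/(1 + K_p·G_p(0)).
G_p(0) = 0.1475. Require 1/(1 + K_p·0.1475) = 0.1, so 1 + 0.1475·K_p = 10.
K_p = (10 − 1)/0.1475 = 61.

K_p = 61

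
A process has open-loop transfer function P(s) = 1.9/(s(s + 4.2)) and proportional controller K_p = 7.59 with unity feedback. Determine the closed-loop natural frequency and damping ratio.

ω_n = 3.8 rad/s, ζ = 0.553

With unity feedback the closed-loop characteristic equation is s² + 4.2s + 7.59·1.9 = s² + 4.2s + 14.42 = 0.
Matching s² + 2ζω_n s + ω_n²: ω_n = √14.42 = 3.797 rad/s and 2ζω_n = 4.2, so ζ = 4.2/(2·3.797) = 0.553.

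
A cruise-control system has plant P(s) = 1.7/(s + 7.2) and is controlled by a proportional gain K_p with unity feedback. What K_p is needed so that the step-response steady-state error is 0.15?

K_p = 24

The loop is type 0, so e_ss(step) = 1/(1 + K_pos) with K_pos = K_p·P(0).
P(0) = 0.2361. Require 1/(1 + K_p·0.2361) = 0.15, so 1 + 0.2361·K_p = 6.667.
K_p = (6.667 − 1)/0.2361 = 24.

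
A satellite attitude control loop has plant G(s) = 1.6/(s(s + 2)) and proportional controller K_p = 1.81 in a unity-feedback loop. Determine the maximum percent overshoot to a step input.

10.2%

Closed-loop characteristic equation: s² + 2s + 2.896 = 0, so ω_n = 1.702 rad/s and ζ = 2/(2·1.702) = 0.5876.
%OS = 100·exp(−πζ/√(1−ζ²)) = 100·exp(−π·0.5876/√0.6547) = 10.2%.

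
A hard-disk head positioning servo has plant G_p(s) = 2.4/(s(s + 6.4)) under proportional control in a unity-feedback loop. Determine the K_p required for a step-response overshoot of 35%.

From %OS = 100·exp(−πζ/√(1−ζ²)) = 35%, ζ = −ln(0.35)/√(π²+ln²(0.35)) = 0.3169.
Characteristic equation s² + 6.4s + 2.4K_p = 0 gives ζ = 6.4/(2√(2.4K_p)).
Setting ζ = 0.3169: √(2.4K_p) = 6.4/(2·0.3169) = 10.1, so K_p = 101.9/2.4 = 42.5.

K_p = 42.5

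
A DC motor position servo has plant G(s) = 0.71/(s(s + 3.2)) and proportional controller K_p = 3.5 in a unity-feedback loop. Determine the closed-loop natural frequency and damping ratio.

ω_n = 1.58 rad/s, ζ = 1.01

1 + K_p·G(s) = 0 gives s² + 3.2s + 2.485 = 0.
Matching s² + 2ζω_n s + ω_n²: ω_n = √2.485 = 1.576 rad/s and 2ζω_n = 3.2, so ζ = 3.2/(2·1.576) = 1.01.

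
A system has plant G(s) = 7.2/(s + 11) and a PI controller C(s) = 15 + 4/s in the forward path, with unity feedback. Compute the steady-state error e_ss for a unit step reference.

The open loop C(s)G(s) has a pole at the origin (type 1), so the static position error constant is infinite and e_ss = 1/(1+∞) = 0.

0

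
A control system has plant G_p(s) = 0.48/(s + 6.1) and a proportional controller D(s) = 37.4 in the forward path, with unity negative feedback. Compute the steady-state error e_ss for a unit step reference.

0.254

The loop is type 0. Static position error constant K_pos = D(0)·G_p(0) = 37.4·0.07869 = 2.943.
Steady-state error to a unit step: e_ss = 1/(1+K_pos) = 1/3.943 = 0.254.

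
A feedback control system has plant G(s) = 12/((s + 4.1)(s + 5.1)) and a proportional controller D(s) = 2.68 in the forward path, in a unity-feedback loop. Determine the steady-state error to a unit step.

The loop is type 0. Static position error constant K_pos = D(0)·G(0) = 2.68·0.5739 = 1.538.
Steady-state error to a unit step: e_ss = 1/(1+K_pos) = 1/2.538 = 0.394.

0.394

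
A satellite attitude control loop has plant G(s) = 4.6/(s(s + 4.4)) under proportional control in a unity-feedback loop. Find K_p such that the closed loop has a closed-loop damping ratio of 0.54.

Closed-loop characteristic equation: s² + 4.4s + K_p·4.6 = 0.
So ω_n = √(4.6K_p) and 2ζω_n = 4.4, giving ζ = 4.4/(2√(4.6K_p)).
Setting ζ = 0.54: √(4.6K_p) = 4.4/(2·0.54) = 4.074, so K_p = 16.6/4.6 = 3.61.

K_p = 3.61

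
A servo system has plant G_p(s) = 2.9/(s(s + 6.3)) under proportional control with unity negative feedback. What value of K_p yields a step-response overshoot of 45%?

From %OS = 100·exp(−πζ/√(1−ζ²)) = 45%, ζ = −ln(0.45)/√(π²+ln²(0.45)) = 0.2463.
Characteristic equation s² + 6.3s + 2.9K_p = 0 gives ζ = 6.3/(2√(2.9K_p)).
Setting ζ = 0.2463: √(2.9K_p) = 6.3/(2·0.2463) = 12.79, so K_p = 163.5/2.9 = 56.4.

K_p = 56.4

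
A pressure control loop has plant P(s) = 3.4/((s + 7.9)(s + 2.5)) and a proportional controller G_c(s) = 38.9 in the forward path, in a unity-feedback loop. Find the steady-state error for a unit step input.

The loop is type 0. Static position error constant K_pos = G_c(0)·P(0) = 38.9·0.1722 = 6.697.
Steady-state error to a unit step: e_ss = 1/(1+K_pos) = 1/7.697 = 0.13.

0.13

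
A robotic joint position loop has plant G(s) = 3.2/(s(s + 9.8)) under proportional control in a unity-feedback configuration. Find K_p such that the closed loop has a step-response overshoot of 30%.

From %OS = 100·exp(−πζ/√(1−ζ²)) = 30%, ζ = −ln(0.3)/√(π²+ln²(0.3)) = 0.3579.
Characteristic equation s² + 9.8s + 3.2K_p = 0 gives ζ = 9.8/(2√(3.2K_p)).
Setting ζ = 0.3579: √(3.2K_p) = 9.8/(2·0.3579) = 13.69, so K_p = 187.5/3.2 = 58.6.

K_p = 58.6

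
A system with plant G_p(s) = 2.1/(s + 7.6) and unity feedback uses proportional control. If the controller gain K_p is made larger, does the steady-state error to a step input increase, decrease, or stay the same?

decrease

The position error constant K_pos = K_p·G_p(0) grows with K_p, and e_ss = 1/(1+K_pos) falls.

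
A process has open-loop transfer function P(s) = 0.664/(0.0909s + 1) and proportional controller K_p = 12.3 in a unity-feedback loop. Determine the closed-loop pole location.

s = -100.8

Closed loop: T(s) = K_p·P/(1+K_p·P) = 8.167/(0.0909s + 1 + 8.167), with pole at s = −(1 + 8.167)/0.0909 = −100.8.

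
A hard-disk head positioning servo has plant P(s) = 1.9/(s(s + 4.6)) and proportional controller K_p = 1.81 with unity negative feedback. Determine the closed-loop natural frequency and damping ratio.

ω_n = 1.85 rad/s, ζ = 1.24

With unity feedback the closed-loop characteristic equation is s² + 4.6s + 1.81·1.9 = s² + 4.6s + 3.439 = 0.
So ω_n² = 3.439 ⇒ ω_n = 1.854 rad/s, and ζ = 4.6/(2ω_n) = 1.24.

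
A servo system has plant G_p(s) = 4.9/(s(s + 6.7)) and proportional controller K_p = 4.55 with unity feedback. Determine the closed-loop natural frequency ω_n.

ω_n = 4.72 rad/s

The closed-loop denominator is s(s+6.7) + 4.55·4.9 = s² + 6.7s + 22.3.
So ω_n² = 22.3 ⇒ ω_n = 4.722 rad/s, and ζ = 6.7/(2ω_n) = 0.709.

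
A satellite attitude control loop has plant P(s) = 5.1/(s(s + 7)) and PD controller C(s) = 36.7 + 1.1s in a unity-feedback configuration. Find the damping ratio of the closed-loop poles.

ζ = 0.461

Forward path: (36.7 + 1.1s)·5.1/(s(s+7)). The closed-loop characteristic equation is s² + (7 + 5.1·1.1)s + 5.1·36.7 = 0.
That is s² + 12.61s + 187.2 = 0, so ω_n = 13.68 rad/s and ζ = 12.61/(2·13.68) = 0.4609.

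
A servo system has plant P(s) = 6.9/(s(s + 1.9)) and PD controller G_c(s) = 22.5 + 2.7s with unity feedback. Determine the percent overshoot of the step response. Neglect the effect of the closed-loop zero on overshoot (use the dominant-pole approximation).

1.04%

Forward path: (22.5 + 2.7s)·6.9/(s(s+1.9)). The closed-loop characteristic equation is s² + (1.9 + 6.9·2.7)s + 6.9·22.5 = 0.
That is s² + 20.53s + 155.2 = 0, so ω_n = 12.46 rad/s and ζ = 20.53/(2·12.46) = 0.8238.
%OS = 100·exp(−πζ/√(1−ζ²)) = 1.04%.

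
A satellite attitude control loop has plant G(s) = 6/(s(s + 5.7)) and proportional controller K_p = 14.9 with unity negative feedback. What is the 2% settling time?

T_s ≈ 1.4 s

From 1 + K_pG(s) = 0: s² + 5.7s + 89.4 = 0 ⇒ ω_n = 9.455, ζ = 0.3014.
2% settling time T_s ≈ 4/(ζω_n) = 4/2.85 = 1.4 s.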